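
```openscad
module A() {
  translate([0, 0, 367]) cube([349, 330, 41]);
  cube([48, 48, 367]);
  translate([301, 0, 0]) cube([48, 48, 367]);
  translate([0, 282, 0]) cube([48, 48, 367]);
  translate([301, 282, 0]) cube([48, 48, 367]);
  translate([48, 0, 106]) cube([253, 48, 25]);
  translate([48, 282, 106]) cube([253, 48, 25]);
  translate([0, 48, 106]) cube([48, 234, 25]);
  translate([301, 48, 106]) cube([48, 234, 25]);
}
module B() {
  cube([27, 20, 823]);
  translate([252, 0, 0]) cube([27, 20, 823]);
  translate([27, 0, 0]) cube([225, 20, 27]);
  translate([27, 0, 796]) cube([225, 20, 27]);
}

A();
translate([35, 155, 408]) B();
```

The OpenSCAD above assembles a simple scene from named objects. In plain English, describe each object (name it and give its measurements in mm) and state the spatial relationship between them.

A is a four-legged stool. The seat is a 349×330×41 mm slab whose top surface is at z = 408 mm; four square legs, each 48×48 mm in cross-section, run from the floor (z = 0) to the underside of the seat, each flush with a corner of the seat. Four stretchers, 48 mm wide and 25 mm tall, connect adjacent legs with their undersides at z = 106 mm, each running between the inner faces of the legs it joins and aligned with the legs' outer faces on the other axis.

B is a rectangular picture frame lying in the x–z plane (depth along y). The opening is 225 mm wide (x) by 769 mm tall (z), surrounded by a border 27 mm wide on all four sides. The frame is 20 mm deep and is made of two full-height vertical stiles with two horizontal rails fitted between them.

The picture frame is on top of the stool, centred.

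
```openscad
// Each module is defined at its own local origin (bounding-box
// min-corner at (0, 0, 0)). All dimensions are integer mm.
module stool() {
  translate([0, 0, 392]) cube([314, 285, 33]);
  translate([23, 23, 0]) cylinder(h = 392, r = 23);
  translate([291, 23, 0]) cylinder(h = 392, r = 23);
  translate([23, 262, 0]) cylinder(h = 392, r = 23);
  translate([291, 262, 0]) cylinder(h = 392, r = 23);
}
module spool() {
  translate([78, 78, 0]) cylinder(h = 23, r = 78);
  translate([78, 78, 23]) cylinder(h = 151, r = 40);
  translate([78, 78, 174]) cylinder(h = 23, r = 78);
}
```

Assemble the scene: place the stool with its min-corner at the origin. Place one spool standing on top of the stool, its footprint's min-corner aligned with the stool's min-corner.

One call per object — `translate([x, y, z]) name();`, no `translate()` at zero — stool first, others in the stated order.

stool();
translate([0, 0, 425]) spool();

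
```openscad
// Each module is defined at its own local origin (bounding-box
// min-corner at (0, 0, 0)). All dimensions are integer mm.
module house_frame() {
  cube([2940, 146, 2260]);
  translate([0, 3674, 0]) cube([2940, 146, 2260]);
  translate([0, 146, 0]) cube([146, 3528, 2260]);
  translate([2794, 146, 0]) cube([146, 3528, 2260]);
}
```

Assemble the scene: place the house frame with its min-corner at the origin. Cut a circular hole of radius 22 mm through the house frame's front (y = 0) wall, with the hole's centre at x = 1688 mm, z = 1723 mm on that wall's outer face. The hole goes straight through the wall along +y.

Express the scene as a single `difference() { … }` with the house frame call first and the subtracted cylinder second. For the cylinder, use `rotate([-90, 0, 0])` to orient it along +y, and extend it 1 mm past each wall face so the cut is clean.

difference() {
  house_frame();
  translate([1688, -1, 1723]) rotate([-90, 0, 0]) cylinder(h = 148, r = 22);
}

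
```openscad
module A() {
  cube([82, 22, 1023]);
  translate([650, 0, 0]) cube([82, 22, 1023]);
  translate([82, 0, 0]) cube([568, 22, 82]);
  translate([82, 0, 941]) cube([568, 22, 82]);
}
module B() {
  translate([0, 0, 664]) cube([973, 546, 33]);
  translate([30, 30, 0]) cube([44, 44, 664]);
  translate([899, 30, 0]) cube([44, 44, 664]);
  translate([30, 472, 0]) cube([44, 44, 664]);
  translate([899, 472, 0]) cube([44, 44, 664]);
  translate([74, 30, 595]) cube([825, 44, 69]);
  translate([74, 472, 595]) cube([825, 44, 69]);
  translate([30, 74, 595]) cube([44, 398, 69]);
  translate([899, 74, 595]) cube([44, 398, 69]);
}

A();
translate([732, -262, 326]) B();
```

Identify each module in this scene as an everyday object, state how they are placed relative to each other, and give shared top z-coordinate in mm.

A is a picture frame. B is a table. The table is beside the picture frame with their tops flush at z = 1023. The shared top z-coordinate is 1023 mm.

Both tops at z = 1023 mm.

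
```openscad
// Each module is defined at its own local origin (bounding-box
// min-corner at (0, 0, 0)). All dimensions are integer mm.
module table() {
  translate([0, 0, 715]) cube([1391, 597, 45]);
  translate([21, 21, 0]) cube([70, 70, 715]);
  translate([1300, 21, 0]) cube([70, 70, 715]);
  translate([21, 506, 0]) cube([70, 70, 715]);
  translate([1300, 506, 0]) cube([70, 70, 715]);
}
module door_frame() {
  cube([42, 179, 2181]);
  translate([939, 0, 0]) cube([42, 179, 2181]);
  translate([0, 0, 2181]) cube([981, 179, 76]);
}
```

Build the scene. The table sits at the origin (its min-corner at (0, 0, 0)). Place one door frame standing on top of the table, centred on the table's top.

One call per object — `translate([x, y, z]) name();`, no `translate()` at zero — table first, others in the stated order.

table();
translate([205, 209, 760]) door_frame();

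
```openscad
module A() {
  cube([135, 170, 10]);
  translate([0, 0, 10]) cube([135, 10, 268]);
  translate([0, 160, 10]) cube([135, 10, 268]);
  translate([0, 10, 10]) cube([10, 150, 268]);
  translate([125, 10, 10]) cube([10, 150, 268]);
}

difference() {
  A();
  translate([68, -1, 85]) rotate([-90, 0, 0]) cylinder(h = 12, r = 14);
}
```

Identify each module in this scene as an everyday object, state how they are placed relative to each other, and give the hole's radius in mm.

The subtracted cylinder has r = 14 mm.

A is an open box. The open box has a circular hole through its front wall. The hole's radius is 14 mm.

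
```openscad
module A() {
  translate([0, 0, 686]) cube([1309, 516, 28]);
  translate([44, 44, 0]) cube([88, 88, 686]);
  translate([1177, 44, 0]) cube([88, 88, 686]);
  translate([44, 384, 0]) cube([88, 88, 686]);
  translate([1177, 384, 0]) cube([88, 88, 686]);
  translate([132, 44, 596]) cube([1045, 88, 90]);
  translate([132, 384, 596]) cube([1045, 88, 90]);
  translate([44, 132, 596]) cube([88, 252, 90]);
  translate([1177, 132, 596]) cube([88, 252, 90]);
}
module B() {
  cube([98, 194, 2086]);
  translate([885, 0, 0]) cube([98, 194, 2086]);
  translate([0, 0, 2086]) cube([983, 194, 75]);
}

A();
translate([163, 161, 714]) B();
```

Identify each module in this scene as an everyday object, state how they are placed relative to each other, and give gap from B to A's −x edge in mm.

The door frame's min-x is at 163; the table's min-x is 0; gap = 163 mm.

A is a table. B is a door frame. The door frame is on top of the table, centred. The gap from the door frame to the table's −x edge is 163 mm.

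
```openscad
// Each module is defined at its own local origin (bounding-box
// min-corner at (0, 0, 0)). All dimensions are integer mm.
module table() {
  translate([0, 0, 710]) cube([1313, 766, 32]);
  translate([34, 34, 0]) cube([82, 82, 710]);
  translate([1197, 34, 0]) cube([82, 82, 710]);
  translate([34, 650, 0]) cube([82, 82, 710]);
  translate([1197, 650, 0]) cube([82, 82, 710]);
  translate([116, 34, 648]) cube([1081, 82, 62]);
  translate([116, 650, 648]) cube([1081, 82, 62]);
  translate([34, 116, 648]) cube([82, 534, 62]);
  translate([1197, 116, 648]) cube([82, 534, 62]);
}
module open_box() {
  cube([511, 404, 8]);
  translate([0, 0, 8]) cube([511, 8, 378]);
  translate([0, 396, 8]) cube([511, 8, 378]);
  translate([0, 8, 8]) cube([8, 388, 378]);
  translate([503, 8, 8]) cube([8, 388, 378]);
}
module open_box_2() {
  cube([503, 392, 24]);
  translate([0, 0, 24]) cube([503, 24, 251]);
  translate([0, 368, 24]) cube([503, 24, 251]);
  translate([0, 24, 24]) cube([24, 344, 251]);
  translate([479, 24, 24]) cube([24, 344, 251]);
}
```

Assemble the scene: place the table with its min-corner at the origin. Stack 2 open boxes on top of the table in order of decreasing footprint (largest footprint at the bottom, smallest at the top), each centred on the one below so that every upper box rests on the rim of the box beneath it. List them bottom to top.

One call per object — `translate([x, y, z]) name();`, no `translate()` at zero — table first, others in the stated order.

table();
translate([401, 181, 742]) open_box();
translate([405, 187, 1128]) open_box_2();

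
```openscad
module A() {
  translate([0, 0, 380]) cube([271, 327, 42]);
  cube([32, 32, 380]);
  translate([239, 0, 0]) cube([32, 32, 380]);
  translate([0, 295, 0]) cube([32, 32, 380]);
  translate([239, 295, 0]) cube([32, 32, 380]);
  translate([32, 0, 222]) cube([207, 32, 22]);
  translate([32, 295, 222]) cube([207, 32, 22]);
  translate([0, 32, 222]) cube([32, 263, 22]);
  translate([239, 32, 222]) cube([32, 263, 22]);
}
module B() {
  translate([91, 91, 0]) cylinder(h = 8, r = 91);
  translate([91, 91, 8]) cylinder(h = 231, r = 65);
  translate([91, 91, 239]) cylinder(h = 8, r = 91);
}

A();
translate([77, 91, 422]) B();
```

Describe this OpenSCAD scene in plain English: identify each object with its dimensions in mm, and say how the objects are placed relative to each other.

A is a four-legged stool. The seat is a 271×327×42 mm slab whose top surface is at z = 422 mm; four square legs, each 32×32 mm in cross-section, run from the floor (z = 0) to the underside of the seat, each flush with a corner of the seat. Four stretchers, 32 mm wide and 22 mm tall, connect adjacent legs with their undersides at z = 222 mm, each running between the inner faces of the legs it joins and aligned with the legs' outer faces on the other axis.

B is a spool: two coaxial disc flanges of radius 91 mm and thickness 8 mm, joined by a core cylinder of radius 65 mm and height 231 mm. The lower flange rests on z = 0 and the three cylinders share a vertical axis.

The spool is on top of the stool.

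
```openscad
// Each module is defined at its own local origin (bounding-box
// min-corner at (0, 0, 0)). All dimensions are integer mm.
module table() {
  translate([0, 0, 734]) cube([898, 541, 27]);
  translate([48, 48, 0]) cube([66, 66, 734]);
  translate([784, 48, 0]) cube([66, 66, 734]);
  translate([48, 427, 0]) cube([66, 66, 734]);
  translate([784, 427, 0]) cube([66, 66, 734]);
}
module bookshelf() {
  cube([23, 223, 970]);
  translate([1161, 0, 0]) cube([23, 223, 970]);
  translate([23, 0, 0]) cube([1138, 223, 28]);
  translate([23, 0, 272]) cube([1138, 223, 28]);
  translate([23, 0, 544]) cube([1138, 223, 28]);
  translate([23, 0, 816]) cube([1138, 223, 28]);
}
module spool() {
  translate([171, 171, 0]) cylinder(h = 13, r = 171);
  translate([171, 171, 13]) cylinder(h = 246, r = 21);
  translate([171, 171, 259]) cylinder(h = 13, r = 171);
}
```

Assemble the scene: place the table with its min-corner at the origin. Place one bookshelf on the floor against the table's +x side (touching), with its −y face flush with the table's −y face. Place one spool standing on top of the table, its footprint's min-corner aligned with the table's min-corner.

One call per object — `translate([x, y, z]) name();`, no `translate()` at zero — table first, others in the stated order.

table();
translate([898, 0, 0]) bookshelf();
translate([0, 0, 761]) spool();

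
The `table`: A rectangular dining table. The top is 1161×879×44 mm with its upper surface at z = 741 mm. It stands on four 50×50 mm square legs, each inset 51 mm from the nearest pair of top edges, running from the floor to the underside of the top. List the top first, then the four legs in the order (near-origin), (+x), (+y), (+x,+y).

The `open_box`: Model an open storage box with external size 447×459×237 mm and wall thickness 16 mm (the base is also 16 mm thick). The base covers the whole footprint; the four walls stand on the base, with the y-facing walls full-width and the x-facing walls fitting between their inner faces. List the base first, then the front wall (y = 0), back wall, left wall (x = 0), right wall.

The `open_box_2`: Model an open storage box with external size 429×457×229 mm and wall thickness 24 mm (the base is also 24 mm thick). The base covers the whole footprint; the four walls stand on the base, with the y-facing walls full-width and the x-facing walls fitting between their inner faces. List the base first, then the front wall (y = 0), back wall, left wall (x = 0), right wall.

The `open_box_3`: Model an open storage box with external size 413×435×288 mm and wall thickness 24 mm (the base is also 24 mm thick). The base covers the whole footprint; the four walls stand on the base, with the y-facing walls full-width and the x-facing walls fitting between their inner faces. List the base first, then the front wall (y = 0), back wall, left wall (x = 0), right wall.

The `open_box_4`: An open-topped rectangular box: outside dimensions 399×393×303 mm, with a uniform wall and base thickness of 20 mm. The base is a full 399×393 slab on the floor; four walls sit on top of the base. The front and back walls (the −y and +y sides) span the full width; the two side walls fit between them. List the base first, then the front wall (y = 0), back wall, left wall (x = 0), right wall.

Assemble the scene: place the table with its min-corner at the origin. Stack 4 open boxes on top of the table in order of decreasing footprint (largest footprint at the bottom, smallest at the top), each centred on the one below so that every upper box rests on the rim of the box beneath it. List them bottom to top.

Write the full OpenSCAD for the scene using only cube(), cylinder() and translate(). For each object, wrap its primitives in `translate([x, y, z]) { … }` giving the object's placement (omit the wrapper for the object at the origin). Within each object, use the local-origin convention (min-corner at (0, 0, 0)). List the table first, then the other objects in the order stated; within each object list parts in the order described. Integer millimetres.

translate([0, 0, 697]) cube([1161, 879, 44]);
translate([51, 51, 0]) cube([50, 50, 697]);
translate([1060, 51, 0]) cube([50, 50, 697]);
translate([51, 778, 0]) cube([50, 50, 697]);
translate([1060, 778, 0]) cube([50, 50, 697]);
translate([357, 210, 741]) {
  cube([447, 459, 16]);
  translate([0, 0, 16]) cube([447, 16, 221]);
  translate([0, 443, 16]) cube([447, 16, 221]);
  translate([0, 16, 16]) cube([16, 427, 221]);
  translate([431, 16, 16]) cube([16, 427, 221]);
}
translate([366, 211, 978]) {
  cube([429, 457, 24]);
  translate([0, 0, 24]) cube([429, 24, 205]);
  translate([0, 433, 24]) cube([429, 24, 205]);
  translate([0, 24, 24]) cube([24, 409, 205]);
  translate([405, 24, 24]) cube([24, 409, 205]);
}
translate([374, 222, 1207]) {
  cube([413, 435, 24]);
  translate([0, 0, 24]) cube([413, 24, 264]);
  translate([0, 411, 24]) cube([413, 24, 264]);
  translate([0, 24, 24]) cube([24, 387, 264]);
  translate([389, 24, 24]) cube([24, 387, 264]);
}
translate([381, 243, 1495]) {
  cube([399, 393, 20]);
  translate([0, 0, 20]) cube([399, 20, 283]);
  translate([0, 373, 20]) cube([399, 20, 283]);
  translate([0, 20, 20]) cube([20, 353, 283]);
  translate([379, 20, 20]) cube([20, 353, 283]);
}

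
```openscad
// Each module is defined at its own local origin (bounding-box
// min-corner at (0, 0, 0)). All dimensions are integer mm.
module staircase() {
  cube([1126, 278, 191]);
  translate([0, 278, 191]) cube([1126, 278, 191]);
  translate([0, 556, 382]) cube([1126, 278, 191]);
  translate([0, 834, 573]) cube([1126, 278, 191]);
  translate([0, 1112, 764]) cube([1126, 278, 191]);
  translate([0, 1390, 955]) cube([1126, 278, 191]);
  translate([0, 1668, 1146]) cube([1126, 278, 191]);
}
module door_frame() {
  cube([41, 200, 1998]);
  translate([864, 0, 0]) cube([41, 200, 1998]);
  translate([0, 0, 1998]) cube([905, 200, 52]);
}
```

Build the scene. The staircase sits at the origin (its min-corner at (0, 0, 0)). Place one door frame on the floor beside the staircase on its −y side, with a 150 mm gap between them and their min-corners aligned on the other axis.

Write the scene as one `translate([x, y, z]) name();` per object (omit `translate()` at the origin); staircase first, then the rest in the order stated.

staircase();
translate([0, -350, 0]) door_frame();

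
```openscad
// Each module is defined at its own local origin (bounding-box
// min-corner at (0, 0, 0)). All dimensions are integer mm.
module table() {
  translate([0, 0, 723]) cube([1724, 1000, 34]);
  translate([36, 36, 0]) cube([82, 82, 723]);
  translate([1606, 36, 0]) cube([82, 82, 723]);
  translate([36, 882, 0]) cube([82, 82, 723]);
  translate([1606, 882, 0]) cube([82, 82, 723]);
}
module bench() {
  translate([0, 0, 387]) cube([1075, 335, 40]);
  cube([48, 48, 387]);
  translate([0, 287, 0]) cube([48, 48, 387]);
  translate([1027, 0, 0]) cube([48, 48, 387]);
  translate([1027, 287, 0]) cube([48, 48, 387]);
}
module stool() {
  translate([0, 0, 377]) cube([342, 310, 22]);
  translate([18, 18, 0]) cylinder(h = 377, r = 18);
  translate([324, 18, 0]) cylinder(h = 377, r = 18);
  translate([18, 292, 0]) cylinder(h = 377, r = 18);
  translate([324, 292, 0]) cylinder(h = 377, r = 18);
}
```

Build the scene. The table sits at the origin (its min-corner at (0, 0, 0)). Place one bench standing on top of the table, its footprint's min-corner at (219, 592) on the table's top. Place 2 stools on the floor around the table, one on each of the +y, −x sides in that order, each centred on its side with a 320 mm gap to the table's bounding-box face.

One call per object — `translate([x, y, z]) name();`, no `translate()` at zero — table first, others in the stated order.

table();
translate([219, 592, 757]) bench();
translate([691, 1320, 0]) stool();
translate([-662, 345, 0]) stool();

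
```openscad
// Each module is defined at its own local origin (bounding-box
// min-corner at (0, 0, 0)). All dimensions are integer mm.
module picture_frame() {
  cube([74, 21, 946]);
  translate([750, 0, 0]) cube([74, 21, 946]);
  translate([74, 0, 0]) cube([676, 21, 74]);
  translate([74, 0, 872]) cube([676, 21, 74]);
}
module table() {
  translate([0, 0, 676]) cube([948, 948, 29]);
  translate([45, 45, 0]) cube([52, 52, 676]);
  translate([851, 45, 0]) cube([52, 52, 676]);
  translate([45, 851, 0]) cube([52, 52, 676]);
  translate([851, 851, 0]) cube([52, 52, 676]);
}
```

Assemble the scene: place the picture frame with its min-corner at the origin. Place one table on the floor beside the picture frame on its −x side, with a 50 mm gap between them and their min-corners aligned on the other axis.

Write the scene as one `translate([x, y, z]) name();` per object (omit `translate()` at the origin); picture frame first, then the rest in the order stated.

picture_frame();
translate([-998, 0, 0]) table();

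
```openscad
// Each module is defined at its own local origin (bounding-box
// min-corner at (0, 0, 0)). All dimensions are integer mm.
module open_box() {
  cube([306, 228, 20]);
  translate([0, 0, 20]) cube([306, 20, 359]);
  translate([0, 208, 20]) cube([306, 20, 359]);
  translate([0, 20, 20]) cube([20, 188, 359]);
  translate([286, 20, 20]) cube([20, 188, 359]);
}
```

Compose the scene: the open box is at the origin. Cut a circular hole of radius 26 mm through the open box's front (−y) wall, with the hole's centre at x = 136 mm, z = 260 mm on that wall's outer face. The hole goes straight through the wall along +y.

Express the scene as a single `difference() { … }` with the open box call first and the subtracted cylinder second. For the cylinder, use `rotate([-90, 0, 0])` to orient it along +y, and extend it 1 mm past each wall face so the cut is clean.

difference() {
  open_box();
  translate([136, -1, 260]) rotate([-90, 0, 0]) cylinder(h = 22, r = 26);
}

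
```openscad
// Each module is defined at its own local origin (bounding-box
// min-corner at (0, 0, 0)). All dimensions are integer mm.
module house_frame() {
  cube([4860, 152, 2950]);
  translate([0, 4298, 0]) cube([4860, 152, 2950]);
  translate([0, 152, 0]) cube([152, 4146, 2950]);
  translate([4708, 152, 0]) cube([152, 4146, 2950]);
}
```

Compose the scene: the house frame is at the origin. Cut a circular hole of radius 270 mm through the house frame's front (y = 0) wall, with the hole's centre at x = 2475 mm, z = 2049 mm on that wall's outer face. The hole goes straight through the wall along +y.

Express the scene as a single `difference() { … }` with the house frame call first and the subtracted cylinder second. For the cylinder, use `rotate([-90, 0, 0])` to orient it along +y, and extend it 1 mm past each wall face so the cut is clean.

difference() {
  house_frame();
  translate([2475, -1, 2049]) rotate([-90, 0, 0]) cylinder(h = 154, r = 270);
}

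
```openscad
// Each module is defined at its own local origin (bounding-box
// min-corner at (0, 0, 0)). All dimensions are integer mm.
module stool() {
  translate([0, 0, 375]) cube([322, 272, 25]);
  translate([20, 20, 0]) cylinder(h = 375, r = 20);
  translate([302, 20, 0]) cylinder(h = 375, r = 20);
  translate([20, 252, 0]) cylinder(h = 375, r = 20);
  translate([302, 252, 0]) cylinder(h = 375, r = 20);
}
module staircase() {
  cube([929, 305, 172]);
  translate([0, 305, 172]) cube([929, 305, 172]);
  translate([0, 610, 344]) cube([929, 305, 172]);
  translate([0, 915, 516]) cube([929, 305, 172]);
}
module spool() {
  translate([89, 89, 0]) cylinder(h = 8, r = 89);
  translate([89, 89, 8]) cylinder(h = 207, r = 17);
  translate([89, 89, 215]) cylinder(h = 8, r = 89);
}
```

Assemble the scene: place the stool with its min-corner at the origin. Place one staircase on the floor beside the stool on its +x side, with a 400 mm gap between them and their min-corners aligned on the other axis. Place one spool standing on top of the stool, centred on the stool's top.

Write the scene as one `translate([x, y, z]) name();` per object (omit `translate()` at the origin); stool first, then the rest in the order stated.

stool();
translate([722, 0, 0]) staircase();
translate([72, 47, 400]) spool();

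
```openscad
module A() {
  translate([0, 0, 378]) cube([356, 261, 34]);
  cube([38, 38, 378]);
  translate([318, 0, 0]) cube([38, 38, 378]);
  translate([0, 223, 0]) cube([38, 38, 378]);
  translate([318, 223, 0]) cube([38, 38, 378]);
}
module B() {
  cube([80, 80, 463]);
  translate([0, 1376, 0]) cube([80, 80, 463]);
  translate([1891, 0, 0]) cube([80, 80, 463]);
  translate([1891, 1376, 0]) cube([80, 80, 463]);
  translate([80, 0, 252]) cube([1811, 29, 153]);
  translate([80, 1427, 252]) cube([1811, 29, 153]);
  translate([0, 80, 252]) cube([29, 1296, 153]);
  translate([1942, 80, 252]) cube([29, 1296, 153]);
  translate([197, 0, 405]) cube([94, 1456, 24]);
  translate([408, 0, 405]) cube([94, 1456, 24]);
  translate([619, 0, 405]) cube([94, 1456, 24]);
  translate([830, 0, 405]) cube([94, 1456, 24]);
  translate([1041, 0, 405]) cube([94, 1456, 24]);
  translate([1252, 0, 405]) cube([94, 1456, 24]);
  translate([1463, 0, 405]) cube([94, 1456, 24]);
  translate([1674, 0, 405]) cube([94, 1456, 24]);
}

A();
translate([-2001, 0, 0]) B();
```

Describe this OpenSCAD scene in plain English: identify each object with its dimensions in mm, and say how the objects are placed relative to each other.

A is a simple wooden stool: a rectangular seat 356 mm (x) by 261 mm (y), 34 mm thick, top face at z = 412 mm, on four square legs, each 38×38 mm in cross-section. The legs rest on z = 0, each flush with a corner of the seat.

B is a bed frame 1971 mm long (x) by 1456 mm wide (y). Four 80×80 mm corner posts, 463 mm tall, at the corners of the footprint. Four rails of 29 mm thickness and 153 mm height run between adjacent posts with their undersides at z = 252 mm, their outer faces flush with the outside of the frame (the two x-running rails run between the posts' inner faces; the two y-running rails run between the posts' inner faces). 8 slats, each 94 mm wide (x) and 24 mm thick, lie across the top of the two x-running rails, running the full 1456 mm width of the frame in y; the slats are evenly spaced along x between the inner faces of the end posts with equal gaps (rounded down to the nearest mm) at the −x end and between each pair — any rounding remainder accumulates at the +x end.

The bed frame is on the floor beside the stool on its −x side.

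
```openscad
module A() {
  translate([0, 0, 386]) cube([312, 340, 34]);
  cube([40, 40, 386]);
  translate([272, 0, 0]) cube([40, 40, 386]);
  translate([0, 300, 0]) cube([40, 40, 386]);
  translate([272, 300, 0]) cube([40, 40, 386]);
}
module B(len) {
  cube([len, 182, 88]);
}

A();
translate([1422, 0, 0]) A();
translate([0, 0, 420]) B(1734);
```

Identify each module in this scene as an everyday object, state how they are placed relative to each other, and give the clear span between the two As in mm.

Second stool starts at x = 1422; first ends at x = 312; clear span = 1422 − 312 = 1110 mm.

A is a stool. B is a beam. A beam spans the tops of two stools. The clear span between the two stools is 1110 mm.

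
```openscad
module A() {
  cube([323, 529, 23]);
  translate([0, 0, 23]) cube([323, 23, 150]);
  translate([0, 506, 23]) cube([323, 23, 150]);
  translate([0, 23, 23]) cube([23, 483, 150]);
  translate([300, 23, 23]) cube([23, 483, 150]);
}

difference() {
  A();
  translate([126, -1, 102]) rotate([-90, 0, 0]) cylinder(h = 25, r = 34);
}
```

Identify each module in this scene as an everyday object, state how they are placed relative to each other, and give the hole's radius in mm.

The subtracted cylinder has r = 34 mm.

A is an open box. The open box has a circular hole through its front wall. The hole's radius is 34 mm.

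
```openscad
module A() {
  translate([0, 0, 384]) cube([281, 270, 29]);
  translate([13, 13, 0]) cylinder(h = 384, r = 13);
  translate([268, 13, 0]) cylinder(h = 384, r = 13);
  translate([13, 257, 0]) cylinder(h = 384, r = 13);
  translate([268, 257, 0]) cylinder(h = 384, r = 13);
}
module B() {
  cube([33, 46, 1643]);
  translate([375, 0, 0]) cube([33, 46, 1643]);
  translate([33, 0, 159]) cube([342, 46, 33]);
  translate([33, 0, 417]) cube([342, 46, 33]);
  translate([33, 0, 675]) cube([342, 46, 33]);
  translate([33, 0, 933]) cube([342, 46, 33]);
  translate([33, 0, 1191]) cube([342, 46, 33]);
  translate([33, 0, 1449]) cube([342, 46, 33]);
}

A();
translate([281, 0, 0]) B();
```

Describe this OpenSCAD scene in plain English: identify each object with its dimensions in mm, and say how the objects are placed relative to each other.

A is a simple wooden stool: a rectangular seat 281 mm (x) by 270 mm (y), 29 mm thick, top face at z = 413 mm, on four round legs, each 26 mm in diameter. The legs rest on z = 0, each leg's axis is inset half a diameter from the nearest pair of seat edges (so the leg's bounding box is flush with the corner).

B is a wooden ladder with two side rails of 33×46 mm section and 1643 mm height, set 408 mm apart overall. Between them run 6 rectangular rungs (46 mm deep, 33 mm thick), front faces flush with the rails' −y face. The bottom of the first rung is 159 mm above the floor and each subsequent rung is 258 mm higher than the one below.

The ladder is against the stool's +x side, with their −y faces flush.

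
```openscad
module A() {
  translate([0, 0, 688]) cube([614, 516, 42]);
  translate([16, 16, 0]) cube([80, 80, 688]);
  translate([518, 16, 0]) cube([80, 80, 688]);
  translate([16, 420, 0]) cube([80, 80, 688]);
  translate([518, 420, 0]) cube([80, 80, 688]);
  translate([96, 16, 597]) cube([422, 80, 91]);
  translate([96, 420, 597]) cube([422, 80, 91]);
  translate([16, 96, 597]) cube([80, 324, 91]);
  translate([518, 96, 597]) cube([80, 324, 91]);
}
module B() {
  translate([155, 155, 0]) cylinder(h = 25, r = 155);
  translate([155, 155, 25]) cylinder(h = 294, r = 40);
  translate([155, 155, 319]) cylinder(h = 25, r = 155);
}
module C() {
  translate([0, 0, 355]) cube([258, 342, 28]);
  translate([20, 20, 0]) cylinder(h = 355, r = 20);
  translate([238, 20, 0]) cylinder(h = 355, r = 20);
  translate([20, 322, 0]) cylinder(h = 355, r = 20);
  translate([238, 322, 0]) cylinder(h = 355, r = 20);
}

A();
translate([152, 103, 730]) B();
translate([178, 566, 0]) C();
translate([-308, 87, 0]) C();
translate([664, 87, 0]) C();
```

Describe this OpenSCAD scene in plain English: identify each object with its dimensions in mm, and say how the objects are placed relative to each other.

A is a table with a 614×516 mm rectangular top, 42 mm thick, top surface at z = 730 mm, supported by four 80×80 mm square legs, each inset 16 mm from the nearest pair of top edges, running from the floor. Four apron rails, 80 mm thick and 91 mm tall, run between adjacent legs with their top edges flush with the underside of the top and their outer faces flush with the legs' outer faces.

B is a spool: two coaxial disc flanges of radius 155 mm and thickness 25 mm, joined by a core cylinder of radius 40 mm and height 294 mm. The lower flange rests on z = 0 and the three cylinders share a vertical axis.

C is a four-legged stool. The seat is a 258×342×28 mm slab whose top surface is at z = 383 mm; four round legs, each 40 mm in diameter, run from the floor (z = 0) to the underside of the seat, each leg's axis is inset half a diameter from the nearest pair of seat edges (so the leg's bounding box is flush with the corner).

The spool is on top of the table, centred. Three stools sit around the table at the +y, −x, +x sides.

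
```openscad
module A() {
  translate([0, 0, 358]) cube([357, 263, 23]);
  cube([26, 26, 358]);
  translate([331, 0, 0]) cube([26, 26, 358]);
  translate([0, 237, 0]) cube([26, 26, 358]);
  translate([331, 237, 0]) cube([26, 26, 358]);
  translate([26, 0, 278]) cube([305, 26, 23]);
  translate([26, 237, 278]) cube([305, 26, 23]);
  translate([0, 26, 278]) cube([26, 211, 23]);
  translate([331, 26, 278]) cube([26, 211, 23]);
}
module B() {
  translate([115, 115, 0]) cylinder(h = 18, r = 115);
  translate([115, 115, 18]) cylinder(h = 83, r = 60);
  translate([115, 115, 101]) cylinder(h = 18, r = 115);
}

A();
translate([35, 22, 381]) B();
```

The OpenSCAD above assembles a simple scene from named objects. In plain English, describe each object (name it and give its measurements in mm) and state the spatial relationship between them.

A is a simple wooden stool: a rectangular seat 357 mm (x) by 263 mm (y), 23 mm thick, top face at z = 381 mm, on four square legs, each 26×26 mm in cross-section. The legs rest on z = 0, each flush with a corner of the seat. Four stretchers, 26 mm wide and 23 mm tall, connect adjacent legs with their undersides at z = 278 mm, each running between the inner faces of the legs it joins and aligned with the legs' outer faces on the other axis.

B is a spool: two coaxial disc flanges of radius 115 mm and thickness 18 mm, joined by a core cylinder of radius 60 mm and height 83 mm. The lower flange rests on z = 0 and the three cylinders share a vertical axis.

The spool is on top of the stool.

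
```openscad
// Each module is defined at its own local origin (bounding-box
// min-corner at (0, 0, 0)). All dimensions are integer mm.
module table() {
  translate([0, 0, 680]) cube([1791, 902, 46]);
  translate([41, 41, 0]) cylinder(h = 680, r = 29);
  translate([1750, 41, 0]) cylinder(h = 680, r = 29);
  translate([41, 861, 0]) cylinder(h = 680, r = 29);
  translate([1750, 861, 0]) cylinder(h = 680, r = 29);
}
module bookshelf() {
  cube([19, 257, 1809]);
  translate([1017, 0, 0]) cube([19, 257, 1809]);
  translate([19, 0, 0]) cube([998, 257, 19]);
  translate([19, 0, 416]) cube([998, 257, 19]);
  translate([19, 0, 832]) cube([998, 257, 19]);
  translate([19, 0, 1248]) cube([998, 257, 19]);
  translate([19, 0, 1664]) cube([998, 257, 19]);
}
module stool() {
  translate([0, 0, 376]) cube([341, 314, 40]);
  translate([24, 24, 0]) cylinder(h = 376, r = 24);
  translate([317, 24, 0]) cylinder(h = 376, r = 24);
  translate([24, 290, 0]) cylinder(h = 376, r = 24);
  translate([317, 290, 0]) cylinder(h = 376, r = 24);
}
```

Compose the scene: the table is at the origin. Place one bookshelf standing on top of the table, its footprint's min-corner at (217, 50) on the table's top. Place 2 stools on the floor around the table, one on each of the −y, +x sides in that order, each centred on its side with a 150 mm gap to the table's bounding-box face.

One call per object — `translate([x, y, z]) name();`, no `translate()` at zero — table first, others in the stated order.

table();
translate([217, 50, 726]) bookshelf();
translate([725, -464, 0]) stool();
translate([1941, 294, 0]) stool();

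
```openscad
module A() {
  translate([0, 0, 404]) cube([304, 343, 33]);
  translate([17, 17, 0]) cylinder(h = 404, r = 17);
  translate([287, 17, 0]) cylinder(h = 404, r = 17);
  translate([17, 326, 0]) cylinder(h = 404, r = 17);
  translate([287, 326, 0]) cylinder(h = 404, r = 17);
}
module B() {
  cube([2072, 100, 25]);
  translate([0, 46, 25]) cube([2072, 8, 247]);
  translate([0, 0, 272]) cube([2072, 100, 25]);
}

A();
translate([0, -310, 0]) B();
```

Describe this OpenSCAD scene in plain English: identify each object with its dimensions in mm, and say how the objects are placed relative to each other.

A is a simple wooden stool: a rectangular seat 304 mm (x) by 343 mm (y), 33 mm thick, top face at z = 437 mm, on four round legs, each 34 mm in diameter. The legs rest on z = 0, each leg's axis is inset half a diameter from the nearest pair of seat edges (so the leg's bounding box is flush with the corner).

B is an I-beam lying along x, 2072 mm long. Overall section height 297 mm. Two flanges 100 mm wide (y) and 25 mm thick, one on the floor and one at the top; a web 8 mm thick runs between them, centred on the flange width.

The I-beam is on the floor beside the stool on its −y side.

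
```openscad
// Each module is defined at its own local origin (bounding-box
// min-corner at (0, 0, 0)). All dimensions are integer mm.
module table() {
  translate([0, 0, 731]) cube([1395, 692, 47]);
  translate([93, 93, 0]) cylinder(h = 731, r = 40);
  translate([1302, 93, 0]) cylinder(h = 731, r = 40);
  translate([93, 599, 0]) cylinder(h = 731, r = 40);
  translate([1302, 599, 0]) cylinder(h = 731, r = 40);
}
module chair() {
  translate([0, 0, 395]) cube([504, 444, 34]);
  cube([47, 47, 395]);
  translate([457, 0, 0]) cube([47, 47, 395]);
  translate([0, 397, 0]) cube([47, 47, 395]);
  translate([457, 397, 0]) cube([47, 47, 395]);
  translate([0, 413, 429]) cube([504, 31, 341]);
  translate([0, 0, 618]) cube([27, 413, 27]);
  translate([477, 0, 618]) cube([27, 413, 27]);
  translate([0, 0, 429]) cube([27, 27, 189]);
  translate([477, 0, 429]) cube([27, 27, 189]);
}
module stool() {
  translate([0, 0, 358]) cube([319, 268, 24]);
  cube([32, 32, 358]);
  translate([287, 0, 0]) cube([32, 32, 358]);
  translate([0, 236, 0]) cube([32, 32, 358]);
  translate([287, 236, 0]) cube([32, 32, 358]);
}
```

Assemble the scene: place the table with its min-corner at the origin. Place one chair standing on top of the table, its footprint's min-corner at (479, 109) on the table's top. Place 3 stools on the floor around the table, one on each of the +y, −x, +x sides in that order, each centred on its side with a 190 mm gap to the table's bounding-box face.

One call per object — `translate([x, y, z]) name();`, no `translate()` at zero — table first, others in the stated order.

table();
translate([479, 109, 778]) chair();
translate([538, 882, 0]) stool();
translate([-509, 212, 0]) stool();
translate([1585, 212, 0]) stool();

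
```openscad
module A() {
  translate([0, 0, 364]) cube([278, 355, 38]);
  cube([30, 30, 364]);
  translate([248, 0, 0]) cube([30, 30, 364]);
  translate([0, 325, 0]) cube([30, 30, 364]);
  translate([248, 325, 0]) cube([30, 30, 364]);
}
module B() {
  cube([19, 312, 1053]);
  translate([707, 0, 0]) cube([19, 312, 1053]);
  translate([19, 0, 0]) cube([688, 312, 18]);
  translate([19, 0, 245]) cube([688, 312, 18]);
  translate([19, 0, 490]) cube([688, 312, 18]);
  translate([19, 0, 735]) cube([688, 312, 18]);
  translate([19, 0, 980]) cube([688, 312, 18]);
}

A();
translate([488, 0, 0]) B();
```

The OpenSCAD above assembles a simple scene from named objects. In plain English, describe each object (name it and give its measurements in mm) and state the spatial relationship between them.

A is a simple wooden stool: a rectangular seat 278 mm (x) by 355 mm (y), 38 mm thick, top face at z = 402 mm, on four square legs, each 30×30 mm in cross-section. The legs rest on z = 0, each flush with a corner of the seat.

B is an open bookshelf. Two side panels, each 19 mm thick, 312 mm deep and 1053 mm tall, stand 726 mm apart (outside-to-outside). Between them sit 5 shelves, each 18 mm thick and 312 mm deep, spanning the full gap between the sides. The bottom shelf rests on the floor (its underside at z = 0) and the clear gap between one shelf's top and the next shelf's underside is 227 mm.

The bookshelf is on the floor beside the stool on its +x side.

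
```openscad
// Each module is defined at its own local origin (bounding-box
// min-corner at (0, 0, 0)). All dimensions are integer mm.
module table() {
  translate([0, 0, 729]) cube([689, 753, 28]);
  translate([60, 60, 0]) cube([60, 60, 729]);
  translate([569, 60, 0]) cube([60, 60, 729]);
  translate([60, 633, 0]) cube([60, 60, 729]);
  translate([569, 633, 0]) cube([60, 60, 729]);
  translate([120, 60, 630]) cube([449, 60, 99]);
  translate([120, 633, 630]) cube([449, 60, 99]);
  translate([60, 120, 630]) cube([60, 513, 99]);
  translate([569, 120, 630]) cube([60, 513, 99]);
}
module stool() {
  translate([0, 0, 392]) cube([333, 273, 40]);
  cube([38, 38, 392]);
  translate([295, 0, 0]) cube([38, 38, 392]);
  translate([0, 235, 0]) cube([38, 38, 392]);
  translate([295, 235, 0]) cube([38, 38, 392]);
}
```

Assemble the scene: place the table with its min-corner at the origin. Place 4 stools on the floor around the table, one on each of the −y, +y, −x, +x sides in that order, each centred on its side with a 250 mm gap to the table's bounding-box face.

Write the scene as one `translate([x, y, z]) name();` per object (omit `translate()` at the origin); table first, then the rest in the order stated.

table();
translate([178, -523, 0]) stool();
translate([178, 1003, 0]) stool();
translate([-583, 240, 0]) stool();
translate([939, 240, 0]) stool();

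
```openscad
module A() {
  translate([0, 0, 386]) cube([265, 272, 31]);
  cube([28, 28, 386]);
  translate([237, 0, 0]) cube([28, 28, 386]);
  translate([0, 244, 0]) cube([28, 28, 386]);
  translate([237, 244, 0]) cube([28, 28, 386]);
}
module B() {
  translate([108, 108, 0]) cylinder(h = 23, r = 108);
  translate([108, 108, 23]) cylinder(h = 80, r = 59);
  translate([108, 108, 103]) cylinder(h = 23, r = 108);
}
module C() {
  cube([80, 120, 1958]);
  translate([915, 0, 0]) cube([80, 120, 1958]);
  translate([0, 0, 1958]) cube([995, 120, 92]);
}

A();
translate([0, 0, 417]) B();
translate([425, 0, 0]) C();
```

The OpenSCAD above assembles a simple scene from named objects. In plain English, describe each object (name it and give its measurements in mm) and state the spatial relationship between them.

A is a simple wooden stool: a rectangular seat 265 mm (x) by 272 mm (y), 31 mm thick, top face at z = 417 mm, on four square legs, each 28×28 mm in cross-section. The legs rest on z = 0, each flush with a corner of the seat.

B is a spool: two coaxial disc flanges of radius 108 mm and thickness 23 mm, joined by a core cylinder of radius 59 mm and height 80 mm. The lower flange rests on z = 0 and the three cylinders share a vertical axis.

C is a rectangular door frame: two vertical jambs of 80×120 mm section, 1958 mm tall, with a clear opening 835 mm wide between their inner faces. A header 92 mm tall and 120 mm deep lies on top of the jambs and spans the full outside width.

The spool is on top of the stool. The door frame is on the floor beside the stool on its +x side.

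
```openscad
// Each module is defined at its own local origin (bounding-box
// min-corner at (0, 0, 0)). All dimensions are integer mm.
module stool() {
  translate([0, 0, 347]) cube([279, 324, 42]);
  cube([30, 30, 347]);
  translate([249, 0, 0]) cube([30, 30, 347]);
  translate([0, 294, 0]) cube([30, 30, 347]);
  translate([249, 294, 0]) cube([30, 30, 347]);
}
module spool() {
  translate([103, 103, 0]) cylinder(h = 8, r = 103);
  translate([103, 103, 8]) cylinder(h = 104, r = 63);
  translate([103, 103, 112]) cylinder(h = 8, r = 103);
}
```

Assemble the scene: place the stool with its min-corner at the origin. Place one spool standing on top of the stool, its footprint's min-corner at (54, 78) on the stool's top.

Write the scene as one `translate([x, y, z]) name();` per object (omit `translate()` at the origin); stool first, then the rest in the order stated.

stool();
translate([54, 78, 389]) spool();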